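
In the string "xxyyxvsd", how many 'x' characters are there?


Input string: 'xxyyxvsd'
Target character: 'x'
Scan each position: s[0]='x', s[1]='x', s[4]='x'
Matches found at indices: 0, 1, 4
Total: 3


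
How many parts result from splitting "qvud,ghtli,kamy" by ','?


Input string: 'qvud,ghtli,kamy'
Delimiter: ','
Split result: 'qvud', 'ghtli', 'kamy'
Number of parts: 3


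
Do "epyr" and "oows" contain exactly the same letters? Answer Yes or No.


String 1: 'epyr' -> sorted: 'epry'
String 2: 'oows' -> sorted: 'oosw'
Compare sorted forms: 'epry' != 'oosw'
Anagram: No


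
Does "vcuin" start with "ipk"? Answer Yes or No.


Input string: 'vcuin'
Prefix to check: 'ipk'
First 3 characters of input: 'vcu'
Match: False
Result: No


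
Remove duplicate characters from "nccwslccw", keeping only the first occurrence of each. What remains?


Input: 'nccwslccw'
Operation: keep first occurrence of each character
Scan: s[0]='n' new -> keep; s[1]='c' new -> keep; s[2]='c' seen -> skip; s[3]='w' new -> keep; s[4]='s' new -> keep; s[5]='l' new -> keep; s[6]='c' seen -> skip; s[7]='c' seen -> skip; s[8]='w' seen -> skip
Result: ncwsl


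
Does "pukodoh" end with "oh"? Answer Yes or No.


Input string: 'pukodoh'
Suffix to check: 'oh'
Last 2 characters of input: 'oh'
Match: True
Result: Yes


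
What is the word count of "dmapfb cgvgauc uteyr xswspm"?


Input string: 'dmapfb cgvgauc uteyr xswspm'
Operation: split by spaces
Words found: 'dmapfb', 'cgvgauc', 'uteyr', 'xswspm'
Word count: 4


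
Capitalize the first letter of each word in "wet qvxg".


Input string: 'wet qvxg'
Operation: capitalize first letter of each word
Word transformations: 'wet'->'Wet', 'qvxg'->'Qvxg'
Result: Wet Qvxg


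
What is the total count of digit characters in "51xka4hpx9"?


Input string: '51xka4hpx9'
Operation: count digit characters (0-9)
Scan: '5'(digit), '1'(digit), 'x', 'k', 'a', '4'(digit), 'h', 'p', 'x', '9'(digit)
Digits found: 4
Result: 4


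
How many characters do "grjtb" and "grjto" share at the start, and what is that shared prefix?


String 1: 'grjtb'
String 2: 'grjto'
Compare position by position:
pos 0: 'g' vs 'g' match
pos 1: 'r' vs 'r' match
pos 2: 'j' vs 'j' match
pos 3: 't' vs 't' match
pos 4: 'b' vs 'o' differ -> stop
Longest common prefix: "grjt" (length 4)


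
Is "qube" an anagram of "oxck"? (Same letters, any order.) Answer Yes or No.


String 1: 'oxck' -> sorted: 'ckox'
String 2: 'qube' -> sorted: 'bequ'
Compare sorted forms: 'ckox' != 'bequ'
Anagram: No


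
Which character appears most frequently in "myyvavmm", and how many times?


Input: 'myyvavmm'
Operation: tally each character
Counts: 'a':1, 'm':3, 'v':2, 'y':2
Maximum: 'm' appears 3 times


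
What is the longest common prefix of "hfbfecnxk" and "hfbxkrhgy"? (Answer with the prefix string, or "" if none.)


String 1: 'hfbfecnxk'
String 2: 'hfbxkrhgy'
Compare position by position:
pos 0: 'h' vs 'h' match
pos 1: 'f' vs 'f' match
pos 2: 'b' vs 'b' match
pos 3: 'f' vs 'x' differ -> stop
Longest common prefix: "hfb" (length 3)


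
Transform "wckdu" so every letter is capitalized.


Input string: 'wckdu'
Operation: convert each letter to uppercase
Mapping: 'w'->'W', 'c'->'C', 'k'->'K', 'd'->'D', 'u'->'U'
Result: WCKDU


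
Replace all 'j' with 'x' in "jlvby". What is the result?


Input string: 'jlvby'
Operation: replace 'j' with 'x'
Positions of 'j': 0
After replacement: xlvby


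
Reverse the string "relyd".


Input string: 'relyd'
Operation: reverse character order
Original order: 'r' -> 'e' -> 'l' -> 'y' -> 'd'
Reversed order: 'd' -> 'y' -> 'l' -> 'e' -> 'r'
Result: dyler


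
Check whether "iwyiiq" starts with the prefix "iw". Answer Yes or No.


Input string: 'iwyiiq'
Prefix to check: 'iw'
First 2 characters of input: 'iw'
Match: True
Result: Yes


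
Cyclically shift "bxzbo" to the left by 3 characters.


Input: 'bxzbo', shift = 3
Operation: split at index 3 and swap parts
Front part s[0:3] = 'bxz'
Back part s[3:] = 'bo'
Rotated = back + front = 'bo' + 'bxz'
Result: bobxz


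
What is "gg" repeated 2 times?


Input string: 'gg'
Operation: repeat 2 times
Concatenation: 'gg' + 'gg'
Result: gggg


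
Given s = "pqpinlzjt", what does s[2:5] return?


Input string: 'pqpinlzjt'
Operation: slice [2:5]
Extract characters: s[2]='p', s[3]='i', s[4]='n'
Result: pin


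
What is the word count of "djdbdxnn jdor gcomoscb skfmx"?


Input string: 'djdbdxnn jdor gcomoscb skfmx'
Operation: split by spaces
Words found: 'djdbdxnn', 'jdor', 'gcomoscb', 'skfmx'
Word count: 4


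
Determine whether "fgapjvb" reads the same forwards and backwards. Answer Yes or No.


Input string: 'fgapjvb'
Reversed: 'bvjpagf'
Compare pairs: s[0]='f' vs s[6]='b' (mismatch), s[1]='g' vs s[5]='v' (mismatch), s[2]='a' vs s[4]='j' (mismatch)
Palindrome: No


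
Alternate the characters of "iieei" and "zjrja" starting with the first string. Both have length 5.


String 1: 'iieei'
String 2: 'zjrja'
Operation: alternate characters
Pairs: 'i'+'z', 'i'+'j', 'e'+'r', 'e'+'j', 'i'+'a'
Result: izijerejia


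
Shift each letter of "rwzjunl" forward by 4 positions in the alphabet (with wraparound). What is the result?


Input: 'rwzjunl', shift = 4
Operation: for each letter, (position + 4) mod 26
Mapping: 'r'(17+4=21)->'v', 'w'(22+4=26, 26 mod 26=0)->'a', 'z'(25+4=29, 29 mod 26=3)->'d', 'j'(9+4=13)->'n', 'u'(20+4=24)->'y', 'n'(13+4=17)->'r', 'l'(11+4=15)->'p'
Result: vadnyrp


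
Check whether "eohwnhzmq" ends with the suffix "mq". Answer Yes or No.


Input string: 'eohwnhzmq'
Suffix to check: 'mq'
Last 2 characters of input: 'mq'
Match: True
Result: Yes


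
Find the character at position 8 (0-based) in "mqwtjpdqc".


Input string: 'mqwtjpdqc'
Operation: get character at index 8
Index mapping: s[0]='m', s[1]='q', s[2]='w', s[3]='t', s[4]='j', s[5]='p', s[6]='d', s[7]='q', s[8]='c'
Result: 'c'


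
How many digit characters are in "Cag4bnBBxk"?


Input string: 'Cag4bnBBxk'
Operation: count digit characters (0-9)
Scan: 'C', 'a', 'g', '4'(digit), 'b', 'n', 'B', 'B', 'x', 'k'
Digits found: 1
Result: 1


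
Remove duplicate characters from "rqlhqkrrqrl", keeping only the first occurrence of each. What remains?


Input: 'rqlhqkrrqrl'
Operation: keep first occurrence of each character
Scan: s[0]='r' new -> keep; s[1]='q' new -> keep; s[2]='l' new -> keep; s[3]='h' new -> keep; s[4]='q' seen -> skip; s[5]='k' new -> keep; s[6]='r' seen -> skip; s[7]='r' seen -> skip; s[8]='q' seen -> skip; s[9]='r' seen -> skip; s[10]='l' seen -> skip
Result: rqlhk


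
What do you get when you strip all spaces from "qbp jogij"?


Input string: 'qbp jogij'
Operation: remove all spaces
Words: 'qbp', 'jogij'
Join without spaces: qbpjogij


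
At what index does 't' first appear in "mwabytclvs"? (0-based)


Input string: 'mwabytclvs'
Target: 't'
Scanning left to right: s[0]='m', s[1]='w', s[2]='a', s[3]='b', s[4]='y', s[5]='t'
First match at index: 5


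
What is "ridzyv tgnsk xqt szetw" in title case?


Input string: 'ridzyv tgnsk xqt szetw'
Operation: capitalize first letter of each word
Word transformations: 'ridzyv'->'Ridzyv', 'tgnsk'->'Tgnsk', 'xqt'->'Xqt', 'szetw'->'Szetw'
Result: Ridzyv Tgnsk Xqt Szetw


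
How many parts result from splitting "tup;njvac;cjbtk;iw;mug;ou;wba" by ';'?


Input string: 'tup;njvac;cjbtk;iw;mug;ou;wba'
Delimiter: ';'
Split result: 'tup', 'njvac', 'cjbtk', 'iw', 'mug', 'ou', 'wba'
Number of parts: 7


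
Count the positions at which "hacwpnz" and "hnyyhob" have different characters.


String 1: 'hacwpnz'
String 2: 'hnyyhob'
Compare each position: pos 0: 'h'=='h', pos 1: 'a'!='n', pos 2: 'c'!='y', pos 3: 'w'!='y', pos 4: 'p'!='h', pos 5: 'n'!='o', pos 6: 'z'!='b'
Differing positions: 6
Hamming distance: 6


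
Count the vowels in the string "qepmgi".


Input string: 'qepmgi'
Operation: count vowels (a, e, i, o, u)
Scan: s[0]='q', s[1]='e' (vowel), s[2]='p', s[3]='m', s[4]='g', s[5]='i' (vowel)
Vowels found: 2
Result: 2


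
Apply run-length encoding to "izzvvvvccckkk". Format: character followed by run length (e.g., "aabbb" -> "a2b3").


Input: 'izzvvvvccckkk'
Operation: identify consecutive runs
Runs: 'i' -> i1, 'zz' -> z2, 'vvvv' -> v4, 'ccc' -> c3, 'kkk' -> k3
Encoded: i1z2v4c3k3


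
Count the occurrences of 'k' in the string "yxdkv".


Input string: 'yxdkv'
Target character: 'k'
Scan each position: s[3]='k'
Matches found at indices: 3
Total: 1


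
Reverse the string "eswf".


Input string: 'eswf'
Operation: reverse character order
Original order: 'e' -> 's' -> 'w' -> 'f'
Reversed order: 'f' -> 'w' -> 's' -> 'e'
Result: fwse


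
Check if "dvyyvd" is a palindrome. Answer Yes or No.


Input string: 'dvyyvd'
Reversed: 'dvyyvd'
Compare pairs: s[0]='d' vs s[5]='d' (match), s[1]='v' vs s[4]='v' (match), s[2]='y' vs s[3]='y' (match)
Palindrome: Yes


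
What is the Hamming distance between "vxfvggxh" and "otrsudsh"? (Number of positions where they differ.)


String 1: 'vxfvggxh'
String 2: 'otrsudsh'
Compare each position: pos 0: 'v'!='o', pos 1: 'x'!='t', pos 2: 'f'!='r', pos 3: 'v'!='s', pos 4: 'g'!='u', pos 5: 'g'!='d', pos 6: 'x'!='s', pos 7: 'h'=='h'
Differing positions: 7
Hamming distance: 7


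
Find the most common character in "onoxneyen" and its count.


Input: 'onoxneyen'
Operation: tally each character
Counts: 'e':2, 'n':3, 'o':2, 'x':1, 'y':1
Maximum: 'n' appears 3 times


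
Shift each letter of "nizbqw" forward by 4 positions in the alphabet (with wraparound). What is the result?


Input: 'nizbqw', shift = 4
Operation: for each letter, (position + 4) mod 26
Mapping: 'n'(13+4=17)->'r', 'i'(8+4=12)->'m', 'z'(25+4=29, 29 mod 26=3)->'d', 'b'(1+4=5)->'f', 'q'(16+4=20)->'u', 'w'(22+4=26, 26 mod 26=0)->'a'
Result: rmdfua


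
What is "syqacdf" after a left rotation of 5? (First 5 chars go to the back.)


Input: 'syqacdf', shift = 5
Operation: split at index 5 and swap parts
Front part s[0:5] = 'syqac'
Back part s[5:] = 'df'
Rotated = back + front = 'df' + 'syqac'
Result: dfsyqac


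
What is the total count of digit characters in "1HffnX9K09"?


Input string: '1HffnX9K09'
Operation: count digit characters (0-9)
Scan: '1'(digit), 'H', 'f', 'f', 'n', 'X', '9'(digit), 'K', '0'(digit), '9'(digit)
Digits found: 4
Result: 4


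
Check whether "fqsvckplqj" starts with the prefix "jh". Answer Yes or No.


Input string: 'fqsvckplqj'
Prefix to check: 'jh'
First 2 characters of input: 'fq'
Match: False
Result: No


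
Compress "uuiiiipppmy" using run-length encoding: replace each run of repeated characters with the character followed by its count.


Input: 'uuiiiipppmy'
Operation: identify consecutive runs
Runs: 'uu' -> u2, 'iiii' -> i4, 'ppp' -> p3, 'm' -> m1, 'y' -> y1
Encoded: u2i4p3m1y1


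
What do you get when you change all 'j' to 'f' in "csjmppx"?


Input string: 'csjmppx'
Operation: replace 'j' with 'f'
Positions of 'j': 2
After replacement: csfmppx


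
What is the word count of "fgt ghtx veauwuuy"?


Input string: 'fgt ghtx veauwuuy'
Operation: split by spaces
Words found: 'fgt', 'ghtx', 'veauwuuy'
Word count: 3


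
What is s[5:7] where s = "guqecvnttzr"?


Input string: 'guqecvnttzr'
Operation: slice [5:7]
Extract characters: s[5]='v', s[6]='n'
Result: vn


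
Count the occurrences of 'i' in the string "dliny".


Input string: 'dliny'
Target character: 'i'
Scan each position: s[2]='i'
Matches found at indices: 2
Total: 1


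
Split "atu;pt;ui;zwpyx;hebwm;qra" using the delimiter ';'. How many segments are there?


Input string: 'atu;pt;ui;zwpyx;hebwm;qra'
Delimiter: ';'
Split result: 'atu', 'pt', 'ui', 'zwpyx', 'hebwm', 'qra'
Number of parts: 6


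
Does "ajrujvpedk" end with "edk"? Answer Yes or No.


Input string: 'ajrujvpedk'
Suffix to check: 'edk'
Last 3 characters of input: 'edk'
Match: True
Result: Yes


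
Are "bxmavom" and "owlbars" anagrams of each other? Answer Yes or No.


String 1: 'bxmavom' -> sorted: 'abmmovx'
String 2: 'owlbars' -> sorted: 'ablorsw'
Compare sorted forms: 'abmmovx' != 'ablorsw'
Anagram: No


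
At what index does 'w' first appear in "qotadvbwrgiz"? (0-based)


Input string: 'qotadvbwrgiz'
Target: 'w'
Scanning left to right: s[0]='q', s[1]='o', s[2]='t', s[3]='a', s[4]='d', s[5]='v', s[6]='b', s[7]='w'
First match at index: 7


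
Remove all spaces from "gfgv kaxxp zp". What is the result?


Input string: 'gfgv kaxxp zp'
Operation: remove all spaces
Words: 'gfgv', 'kaxxp', 'zp'
Join without spaces: gfgvkaxxpzp


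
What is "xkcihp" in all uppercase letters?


Input string: 'xkcihp'
Operation: convert each letter to uppercase
Mapping: 'x'->'X', 'k'->'K', 'c'->'C', 'i'->'I', 'h'->'H', 'p'->'P'
Result: XKCIHP


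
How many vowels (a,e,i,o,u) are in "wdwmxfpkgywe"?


Input string: 'wdwmxfpkgywe'
Operation: count vowels (a, e, i, o, u)
Scan: s[0]='w', s[1]='d', s[2]='w', s[3]='m', s[4]='x', s[5]='f', s[6]='p', s[7]='k', s[8]='g', s[9]='y', s[10]='w', s[11]='e' (vowel)
Vowels found: 1
Result: 1


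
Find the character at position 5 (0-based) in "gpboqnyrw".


Input string: 'gpboqnyrw'
Operation: get character at index 5
Index mapping: s[0]='g', s[1]='p', s[2]='b', s[3]='o', s[4]='q', s[5]='n'
Result: 'n'


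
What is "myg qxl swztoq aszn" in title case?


Input string: 'myg qxl swztoq aszn'
Operation: capitalize first letter of each word
Word transformations: 'myg'->'Myg', 'qxl'->'Qxl', 'swztoq'->'Swztoq', 'aszn'->'Aszn'
Result: Myg Qxl Swztoq Aszn


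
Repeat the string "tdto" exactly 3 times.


Input string: 'tdto'
Operation: repeat 3 times
Concatenation: 'tdto' + 'tdto' + 'tdto'
Result: tdtotdtotdto


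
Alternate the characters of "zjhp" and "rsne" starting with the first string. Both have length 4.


String 1: 'zjhp'
String 2: 'rsne'
Operation: alternate characters
Pairs: 'z'+'r', 'j'+'s', 'h'+'n', 'p'+'e'
Result: zrjshnpe


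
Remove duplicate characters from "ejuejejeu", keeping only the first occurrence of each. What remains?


Input: 'ejuejejeu'
Operation: keep first occurrence of each character
Scan: s[0]='e' new -> keep; s[1]='j' new -> keep; s[2]='u' new -> keep; s[3]='e' seen -> skip; s[4]='j' seen -> skip; s[5]='e' seen -> skip; s[6]='j' seen -> skip; s[7]='e' seen -> skip; s[8]='u' seen -> skip
Result: eju


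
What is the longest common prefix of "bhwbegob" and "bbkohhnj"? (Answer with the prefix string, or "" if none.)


String 1: 'bhwbegob'
String 2: 'bbkohhnj'
Compare position by position:
pos 0: 'b' vs 'b' match
pos 1: 'h' vs 'b' differ -> stop
Longest common prefix: "b" (length 1)


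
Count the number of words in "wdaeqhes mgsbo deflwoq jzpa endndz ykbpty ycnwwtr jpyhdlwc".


Input string: 'wdaeqhes mgsbo deflwoq jzpa endndz ykbpty ycnwwtr jpyhdlwc'
Operation: split by spaces
Words found: 'wdaeqhes', 'mgsbo', 'deflwoq', 'jzpa', 'endndz', 'ykbpty', 'ycnwwtr', 'jpyhdlwc'
Word count: 8


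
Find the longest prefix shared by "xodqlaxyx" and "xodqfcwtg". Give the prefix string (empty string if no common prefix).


String 1: 'xodqlaxyx'
String 2: 'xodqfcwtg'
Compare position by position:
pos 0: 'x' vs 'x' match
pos 1: 'o' vs 'o' match
pos 2: 'd' vs 'd' match
pos 3: 'q' vs 'q' match
pos 4: 'l' vs 'f' differ -> stop
Longest common prefix: "xodq" (length 4)


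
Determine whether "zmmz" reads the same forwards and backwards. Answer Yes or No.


Input string: 'zmmz'
Reversed: 'zmmz'
Compare pairs: s[0]='z' vs s[3]='z' (match), s[1]='m' vs s[2]='m' (match)
Palindrome: Yes


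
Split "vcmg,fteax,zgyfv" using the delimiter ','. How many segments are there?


Input string: 'vcmg,fteax,zgyfv'
Delimiter: ','
Split result: 'vcmg', 'fteax', 'zgyfv'
Number of parts: 3


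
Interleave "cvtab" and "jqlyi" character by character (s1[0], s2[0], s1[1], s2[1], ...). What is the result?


String 1: 'cvtab'
String 2: 'jqlyi'
Operation: alternate characters
Pairs: 'c'+'j', 'v'+'q', 't'+'l', 'a'+'y', 'b'+'i'
Result: cjvqtlaybi


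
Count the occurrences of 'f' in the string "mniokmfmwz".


Input string: 'mniokmfmwz'
Target character: 'f'
Scan each position: s[6]='f'
Matches found at indices: 6
Total: 1


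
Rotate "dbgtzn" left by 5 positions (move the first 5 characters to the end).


Input: 'dbgtzn', shift = 5
Operation: split at index 5 and swap parts
Front part s[0:5] = 'dbgtz'
Back part s[5:] = 'n'
Rotated = back + front = 'n' + 'dbgtz'
Result: ndbgtz


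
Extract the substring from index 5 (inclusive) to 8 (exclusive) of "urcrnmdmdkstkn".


Input string: 'urcrnmdmdkstkn'
Operation: slice [5:8]
Extract characters: s[5]='m', s[6]='d', s[7]='m'
Result: mdm


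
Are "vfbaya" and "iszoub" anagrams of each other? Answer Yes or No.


String 1: 'vfbaya' -> sorted: 'aabfvy'
String 2: 'iszoub' -> sorted: 'biosuz'
Compare sorted forms: 'aabfvy' != 'biosuz'
Anagram: No


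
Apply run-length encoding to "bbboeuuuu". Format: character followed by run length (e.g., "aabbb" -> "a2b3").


Input: 'bbboeuuuu'
Operation: identify consecutive runs
Runs: 'bbb' -> b3, 'o' -> o1, 'e' -> e1, 'uuuu' -> u4
Encoded: b3o1e1u4


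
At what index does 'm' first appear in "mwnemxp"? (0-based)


Input string: 'mwnemxp'
Target: 'm'
Scanning left to right: s[0]='m'
First match at index: 0


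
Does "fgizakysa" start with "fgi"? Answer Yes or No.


Input string: 'fgizakysa'
Prefix to check: 'fgi'
First 3 characters of input: 'fgi'
Match: True
Result: Yes


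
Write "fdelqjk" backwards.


Input string: 'fdelqjk'
Operation: reverse character order
Original order: 'f' -> 'd' -> 'e' -> 'l' -> 'q' -> 'j' -> 'k'
Reversed order: 'k' -> 'j' -> 'q' -> 'l' -> 'e' -> 'd' -> 'f'
Result: kjqledf


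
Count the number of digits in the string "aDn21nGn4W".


Input string: 'aDn21nGn4W'
Operation: count digit characters (0-9)
Scan: 'a', 'D', 'n', '2'(digit), '1'(digit), 'n', 'G', 'n', '4'(digit), 'W'
Digits found: 3
Result: 3


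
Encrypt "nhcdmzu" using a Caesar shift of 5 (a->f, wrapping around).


Input: 'nhcdmzu', shift = 5
Operation: for each letter, (position + 5) mod 26
Mapping: 'n'(13+5=18)->'s', 'h'(7+5=12)->'m', 'c'(2+5=7)->'h', 'd'(3+5=8)->'i', 'm'(12+5=17)->'r', 'z'(25+5=30, 30 mod 26=4)->'e', 'u'(20+5=25)->'z'
Result: smhirez


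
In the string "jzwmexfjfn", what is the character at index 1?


Input string: 'jzwmexfjfn'
Operation: get character at index 1
Index mapping: s[0]='j', s[1]='z'
Result: 'z'


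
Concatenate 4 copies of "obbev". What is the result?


Input string: 'obbev'
Operation: repeat 4 times
Concatenation: 'obbev' + 'obbev' + 'obbev' + 'obbev'
Result: obbevobbevobbevobbev


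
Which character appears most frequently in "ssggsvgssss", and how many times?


Input: 'ssggsvgssss'
Operation: tally each character
Counts: 'g':3, 's':7, 'v':1
Maximum: 's' appears 7 times


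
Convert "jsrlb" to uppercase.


Input string: 'jsrlb'
Operation: convert each letter to uppercase
Mapping: 'j'->'J', 's'->'S', 'r'->'R', 'l'->'L', 'b'->'B'
Result: JSRLB


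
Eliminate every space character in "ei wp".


Input string: 'ei wp'
Operation: remove all spaces
Words: 'ei', 'wp'
Join without spaces: eiwp


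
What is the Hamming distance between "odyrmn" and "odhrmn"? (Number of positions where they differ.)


String 1: 'odyrmn'
String 2: 'odhrmn'
Compare each position: pos 0: 'o'=='o', pos 1: 'd'=='d', pos 2: 'y'!='h', pos 3: 'r'=='r', pos 4: 'm'=='m', pos 5: 'n'=='n'
Differing positions: 1
Hamming distance: 1


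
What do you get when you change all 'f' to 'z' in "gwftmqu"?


Input string: 'gwftmqu'
Operation: replace 'f' with 'z'
Positions of 'f': 2
After replacement: gwztmqu


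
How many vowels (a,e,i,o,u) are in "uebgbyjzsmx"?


Input string: 'uebgbyjzsmx'
Operation: count vowels (a, e, i, o, u)
Scan: s[0]='u' (vowel), s[1]='e' (vowel), s[2]='b', s[3]='g', s[4]='b', s[5]='y', s[6]='j', s[7]='z', s[8]='s', s[9]='m', s[10]='x'
Vowels found: 2
Result: 2


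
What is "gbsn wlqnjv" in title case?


Input string: 'gbsn wlqnjv'
Operation: capitalize first letter of each word
Word transformations: 'gbsn'->'Gbsn', 'wlqnjv'->'Wlqnjv'
Result: Gbsn Wlqnjv


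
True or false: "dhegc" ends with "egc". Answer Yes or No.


Input string: 'dhegc'
Suffix to check: 'egc'
Last 3 characters of input: 'egc'
Match: True
Result: Yes


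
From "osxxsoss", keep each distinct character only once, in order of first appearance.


Input: 'osxxsoss'
Operation: keep first occurrence of each character
Scan: s[0]='o' new -> keep; s[1]='s' new -> keep; s[2]='x' new -> keep; s[3]='x' seen -> skip; s[4]='s' seen -> skip; s[5]='o' seen -> skip; s[6]='s' seen -> skip; s[7]='s' seen -> skip
Result: osx


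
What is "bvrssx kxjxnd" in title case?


Input string: 'bvrssx kxjxnd'
Operation: capitalize first letter of each word
Word transformations: 'bvrssx'->'Bvrssx', 'kxjxnd'->'Kxjxnd'
Result: Bvrssx Kxjxnd


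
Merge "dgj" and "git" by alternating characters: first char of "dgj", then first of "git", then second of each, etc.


String 1: 'dgj'
String 2: 'git'
Operation: alternate characters
Pairs: 'd'+'g', 'g'+'i', 'j'+'t'
Result: dggijt


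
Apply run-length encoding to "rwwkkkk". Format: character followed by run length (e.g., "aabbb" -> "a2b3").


Input: 'rwwkkkk'
Operation: identify consecutive runs
Runs: 'r' -> r1, 'ww' -> w2, 'kkkk' -> k4
Encoded: r1w2k4


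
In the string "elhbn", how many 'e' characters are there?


Input string: 'elhbn'
Target character: 'e'
Scan each position: s[0]='e'
Matches found at indices: 0
Total: 1


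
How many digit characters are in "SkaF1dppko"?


Input string: 'SkaF1dppko'
Operation: count digit characters (0-9)
Scan: 'S', 'k', 'a', 'F', '1'(digit), 'd', 'p', 'p', 'k', 'o'
Digits found: 1
Result: 1


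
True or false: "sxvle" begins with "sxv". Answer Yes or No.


Input string: 'sxvle'
Prefix to check: 'sxv'
First 3 characters of input: 'sxv'
Match: True
Result: Yes


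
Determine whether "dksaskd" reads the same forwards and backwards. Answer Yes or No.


Input string: 'dksaskd'
Reversed: 'dksaskd'
Compare pairs: s[0]='d' vs s[6]='d' (match), s[1]='k' vs s[5]='k' (match), s[2]='s' vs s[4]='s' (match)
Palindrome: Yes


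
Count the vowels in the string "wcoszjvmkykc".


Input string: 'wcoszjvmkykc'
Operation: count vowels (a, e, i, o, u)
Scan: s[0]='w', s[1]='c', s[2]='o' (vowel), s[3]='s', s[4]='z', s[5]='j', s[6]='v', s[7]='m', s[8]='k', s[9]='y', s[10]='k', s[11]='c'
Vowels found: 1
Result: 1


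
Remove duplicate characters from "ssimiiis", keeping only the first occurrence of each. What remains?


Input: 'ssimiiis'
Operation: keep first occurrence of each character
Scan: s[0]='s' new -> keep; s[1]='s' seen -> skip; s[2]='i' new -> keep; s[3]='m' new -> keep; s[4]='i' seen -> skip; s[5]='i' seen -> skip; s[6]='i' seen -> skip; s[7]='s' seen -> skip
Result: sim


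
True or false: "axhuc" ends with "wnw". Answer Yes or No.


Input string: 'axhuc'
Suffix to check: 'wnw'
Last 3 characters of input: 'huc'
Match: False
Result: No


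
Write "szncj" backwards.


Input string: 'szncj'
Operation: reverse character order
Original order: 's' -> 'z' -> 'n' -> 'c' -> 'j'
Reversed order: 'j' -> 'c' -> 'n' -> 'z' -> 's'
Result: jcnzs


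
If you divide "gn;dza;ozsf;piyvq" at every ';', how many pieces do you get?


Input string: 'gn;dza;ozsf;piyvq'
Delimiter: ';'
Split result: 'gn', 'dza', 'ozsf', 'piyvq'
Number of parts: 4


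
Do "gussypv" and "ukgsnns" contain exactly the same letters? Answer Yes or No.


String 1: 'gussypv' -> sorted: 'gpssuvy'
String 2: 'ukgsnns' -> sorted: 'gknnssu'
Compare sorted forms: 'gpssuvy' != 'gknnssu'
Anagram: No


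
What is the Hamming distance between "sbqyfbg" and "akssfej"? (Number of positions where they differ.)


String 1: 'sbqyfbg'
String 2: 'akssfej'
Compare each position: pos 0: 's'!='a', pos 1: 'b'!='k', pos 2: 'q'!='s', pos 3: 'y'!='s', pos 4: 'f'=='f', pos 5: 'b'!='e', pos 6: 'g'!='j'
Differing positions: 6
Hamming distance: 6


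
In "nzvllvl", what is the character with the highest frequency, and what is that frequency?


Input: 'nzvllvl'
Operation: tally each character
Counts: 'l':3, 'n':1, 'v':2, 'z':1
Maximum: 'l' appears 3 times


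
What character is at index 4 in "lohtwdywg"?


Input string: 'lohtwdywg'
Operation: get character at index 4
Index mapping: s[0]='l', s[1]='o', s[2]='h', s[3]='t', s[4]='w'
Result: 'w'


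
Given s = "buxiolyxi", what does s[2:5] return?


Input string: 'buxiolyxi'
Operation: slice [2:5]
Extract characters: s[2]='x', s[3]='i', s[4]='o'
Result: xio


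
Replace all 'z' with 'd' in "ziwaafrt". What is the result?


Input string: 'ziwaafrt'
Operation: replace 'z' with 'd'
Positions of 'z': 0
After replacement: diwaafrt


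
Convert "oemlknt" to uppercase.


Input string: 'oemlknt'
Operation: convert each letter to uppercase
Mapping: 'o'->'O', 'e'->'E', 'm'->'M', 'l'->'L', 'k'->'K', 'n'->'N', 't'->'T'
Result: OEMLKNT


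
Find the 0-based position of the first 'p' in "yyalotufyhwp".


Input string: 'yyalotufyhwp'
Target: 'p'
Scanning left to right: s[0]='y', s[1]='y', s[2]='a', s[3]='l', s[4]='o', s[5]='t', s[6]='u', s[7]='f', s[8]='y', s[9]='h', s[10]='w', s[11]='p'
First match at index: 11


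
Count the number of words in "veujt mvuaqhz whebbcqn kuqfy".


Input string: 'veujt mvuaqhz whebbcqn kuqfy'
Operation: split by spaces
Words found: 'veujt', 'mvuaqhz', 'whebbcqn', 'kuqfy'
Word count: 4


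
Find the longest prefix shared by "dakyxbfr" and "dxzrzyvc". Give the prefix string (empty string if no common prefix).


String 1: 'dakyxbfr'
String 2: 'dxzrzyvc'
Compare position by position:
pos 0: 'd' vs 'd' match
pos 1: 'a' vs 'x' differ -> stop
Longest common prefix: "d" (length 1)


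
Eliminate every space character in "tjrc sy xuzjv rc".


Input string: 'tjrc sy xuzjv rc'
Operation: remove all spaces
Words: 'tjrc', 'sy', 'xuzjv', 'rc'
Join without spaces: tjrcsyxuzjvrc


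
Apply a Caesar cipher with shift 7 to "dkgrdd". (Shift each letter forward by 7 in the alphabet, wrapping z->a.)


Input: 'dkgrdd', shift = 7
Operation: for each letter, (position + 7) mod 26
Mapping: 'd'(3+7=10)->'k', 'k'(10+7=17)->'r', 'g'(6+7=13)->'n', 'r'(17+7=24)->'y', 'd'(3+7=10)->'k', 'd'(3+7=10)->'k'
Result: krnykk


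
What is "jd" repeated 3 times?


Input string: 'jd'
Operation: repeat 3 times
Concatenation: 'jd' + 'jd' + 'jd'
Result: jdjdjd


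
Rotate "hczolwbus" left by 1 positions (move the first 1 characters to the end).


Input: 'hczolwbus', shift = 1
Operation: split at index 1 and swap parts
Front part s[0:1] = 'h'
Back part s[1:] = 'czolwbus'
Rotated = back + front = 'czolwbus' + 'h'
Result: czolwbush


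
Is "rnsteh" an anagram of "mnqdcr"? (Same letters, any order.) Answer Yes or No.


String 1: 'mnqdcr' -> sorted: 'cdmnqr'
String 2: 'rnsteh' -> sorted: 'ehnrst'
Compare sorted forms: 'cdmnqr' != 'ehnrst'
Anagram: No


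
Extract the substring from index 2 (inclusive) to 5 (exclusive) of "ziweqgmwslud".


Input string: 'ziweqgmwslud'
Operation: slice [2:5]
Extract characters: s[2]='w', s[3]='e', s[4]='q'
Result: weq


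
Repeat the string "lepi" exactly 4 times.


Input string: 'lepi'
Operation: repeat 4 times
Concatenation: 'lepi' + 'lepi' + 'lepi' + 'lepi'
Result: lepilepilepilepi


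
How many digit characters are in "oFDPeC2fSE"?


Input string: 'oFDPeC2fSE'
Operation: count digit characters (0-9)
Scan: 'o', 'F', 'D', 'P', 'e', 'C', '2'(digit), 'f', 'S', 'E'
Digits found: 1
Result: 1


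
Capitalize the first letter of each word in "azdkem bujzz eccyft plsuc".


Input string: 'azdkem bujzz eccyft plsuc'
Operation: capitalize first letter of each word
Word transformations: 'azdkem'->'Azdkem', 'bujzz'->'Bujzz', 'eccyft'->'Eccyft', 'plsuc'->'Plsuc'
Result: Azdkem Bujzz Eccyft Plsuc


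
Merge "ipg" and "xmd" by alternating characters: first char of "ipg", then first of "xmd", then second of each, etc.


String 1: 'ipg'
String 2: 'xmd'
Operation: alternate characters
Pairs: 'i'+'x', 'p'+'m', 'g'+'d'
Result: ixpmgd


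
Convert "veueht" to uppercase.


Input string: 'veueht'
Operation: convert each letter to uppercase
Mapping: 'v'->'V', 'e'->'E', 'u'->'U', 'e'->'E', 'h'->'H', 't'->'T'
Result: VEUEHT


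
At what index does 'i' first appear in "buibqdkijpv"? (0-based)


Input string: 'buibqdkijpv'
Target: 'i'
Scanning left to right: s[0]='b', s[1]='u', s[2]='i'
First match at index: 2


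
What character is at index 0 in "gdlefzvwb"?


Input string: 'gdlefzvwb'
Operation: get character at index 0
Index mapping: s[0]='g'
Result: 'g'


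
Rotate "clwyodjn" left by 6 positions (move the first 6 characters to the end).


Input: 'clwyodjn', shift = 6
Operation: split at index 6 and swap parts
Front part s[0:6] = 'clwyod'
Back part s[6:] = 'jn'
Rotated = back + front = 'jn' + 'clwyod'
Result: jnclwyod


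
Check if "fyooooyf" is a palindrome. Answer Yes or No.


Input string: 'fyooooyf'
Reversed: 'fyooooyf'
Compare pairs: s[0]='f' vs s[7]='f' (match), s[1]='y' vs s[6]='y' (match), s[2]='o' vs s[5]='o' (match), s[3]='o' vs s[4]='o' (match)
Palindrome: Yes


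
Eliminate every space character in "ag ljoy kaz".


Input string: 'ag ljoy kaz'
Operation: remove all spaces
Words: 'ag', 'ljoy', 'kaz'
Join without spaces: agljoykaz


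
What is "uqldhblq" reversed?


Input string: 'uqldhblq'
Operation: reverse character order
Original order: 'u' -> 'q' -> 'l' -> 'd' -> 'h' -> 'b' -> 'l' -> 'q'
Reversed order: 'q' -> 'l' -> 'b' -> 'h' -> 'd' -> 'l' -> 'q' -> 'u'
Result: qlbhdlqu


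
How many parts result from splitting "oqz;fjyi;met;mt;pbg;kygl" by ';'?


Input string: 'oqz;fjyi;met;mt;pbg;kygl'
Delimiter: ';'
Split result: 'oqz', 'fjyi', 'met', 'mt', 'pbg', 'kygl'
Number of parts: 6


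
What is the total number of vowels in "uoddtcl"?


Input string: 'uoddtcl'
Operation: count vowels (a, e, i, o, u)
Scan: s[0]='u' (vowel), s[1]='o' (vowel), s[2]='d', s[3]='d', s[4]='t', s[5]='c', s[6]='l'
Vowels found: 2
Result: 2


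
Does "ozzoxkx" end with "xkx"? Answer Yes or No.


Input string: 'ozzoxkx'
Suffix to check: 'xkx'
Last 3 characters of input: 'xkx'
Match: True
Result: Yes


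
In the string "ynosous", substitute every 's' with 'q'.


Input string: 'ynosous'
Operation: replace 's' with 'q'
Positions of 's': 3, 6
After replacement: ynoqouq


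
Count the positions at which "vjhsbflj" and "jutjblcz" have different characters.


String 1: 'vjhsbflj'
String 2: 'jutjblcz'
Compare each position: pos 0: 'v'!='j', pos 1: 'j'!='u', pos 2: 'h'!='t', pos 3: 's'!='j', pos 4: 'b'=='b', pos 5: 'f'!='l', pos 6: 'l'!='c', pos 7: 'j'!='z'
Differing positions: 7
Hamming distance: 7


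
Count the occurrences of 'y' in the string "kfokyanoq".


Input string: 'kfokyanoq'
Target character: 'y'
Scan each position: s[4]='y'
Matches found at indices: 4
Total: 1


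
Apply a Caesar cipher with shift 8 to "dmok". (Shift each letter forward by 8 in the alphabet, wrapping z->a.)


Input: 'dmok', shift = 8
Operation: for each letter, (position + 8) mod 26
Mapping: 'd'(3+8=11)->'l', 'm'(12+8=20)->'u', 'o'(14+8=22)->'w', 'k'(10+8=18)->'s'
Result: luws


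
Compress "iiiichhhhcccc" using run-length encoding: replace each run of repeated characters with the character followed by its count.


Input: 'iiiichhhhcccc'
Operation: identify consecutive runs
Runs: 'iiii' -> i4, 'c' -> c1, 'hhhh' -> h4, 'cccc' -> c4
Encoded: i4c1h4c4


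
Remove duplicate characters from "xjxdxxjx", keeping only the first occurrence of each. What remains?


Input: 'xjxdxxjx'
Operation: keep first occurrence of each character
Scan: s[0]='x' new -> keep; s[1]='j' new -> keep; s[2]='x' seen -> skip; s[3]='d' new -> keep; s[4]='x' seen -> skip; s[5]='x' seen -> skip; s[6]='j' seen -> skip; s[7]='x' seen -> skip
Result: xjd


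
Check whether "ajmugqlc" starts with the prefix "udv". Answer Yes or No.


Input string: 'ajmugqlc'
Prefix to check: 'udv'
First 3 characters of input: 'ajm'
Match: False
Result: No


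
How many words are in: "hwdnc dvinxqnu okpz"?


Input string: 'hwdnc dvinxqnu okpz'
Operation: split by spaces
Words found: 'hwdnc', 'dvinxqnu', 'okpz'
Word count: 3


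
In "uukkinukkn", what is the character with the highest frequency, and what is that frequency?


Input: 'uukkinukkn'
Operation: tally each character
Counts: 'i':1, 'k':4, 'n':2, 'u':3
Maximum: 'k' appears 4 times


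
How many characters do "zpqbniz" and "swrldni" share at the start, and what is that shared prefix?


String 1: 'zpqbniz'
String 2: 'swrldni'
Compare position by position:
pos 0: 'z' vs 's' differ -> stop
Longest common prefix: "" (length 0)


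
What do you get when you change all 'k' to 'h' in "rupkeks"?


Input string: 'rupkeks'
Operation: replace 'k' with 'h'
Positions of 'k': 3, 5
After replacement: ruphehs


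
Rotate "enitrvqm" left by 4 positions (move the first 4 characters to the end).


Input: 'enitrvqm', shift = 4
Operation: split at index 4 and swap parts
Front part s[0:4] = 'enit'
Back part s[4:] = 'rvqm'
Rotated = back + front = 'rvqm' + 'enit'
Result: rvqmenit


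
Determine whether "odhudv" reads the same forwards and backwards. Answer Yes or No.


Input string: 'odhudv'
Reversed: 'vduhdo'
Compare pairs: s[0]='o' vs s[5]='v' (mismatch), s[1]='d' vs s[4]='d' (match), s[2]='h' vs s[3]='u' (mismatch)
Palindrome: No


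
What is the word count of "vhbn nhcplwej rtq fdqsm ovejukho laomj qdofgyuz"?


Input string: 'vhbn nhcplwej rtq fdqsm ovejukho laomj qdofgyuz'
Operation: split by spaces
Words found: 'vhbn', 'nhcplwej', 'rtq', 'fdqsm', 'ovejukho', 'laomj', 'qdofgyuz'
Word count: 7


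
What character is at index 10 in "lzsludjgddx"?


Input string: 'lzsludjgddx'
Operation: get character at index 10
Index mapping: s[0]='l', s[1]='z', s[2]='s', s[3]='l', s[4]='u', s[5]='d', s[6]='j', s[7]='g', s[8]='d', s[9]='d', s[10]='x'
Result: 'x'


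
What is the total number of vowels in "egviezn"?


Input string: 'egviezn'
Operation: count vowels (a, e, i, o, u)
Scan: s[0]='e' (vowel), s[1]='g', s[2]='v', s[3]='i' (vowel), s[4]='e' (vowel), s[5]='z', s[6]='n'
Vowels found: 3
Result: 3


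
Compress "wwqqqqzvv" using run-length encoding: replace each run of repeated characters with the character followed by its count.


Input: 'wwqqqqzvv'
Operation: identify consecutive runs
Runs: 'ww' -> w2, 'qqqq' -> q4, 'z' -> z1, 'vv' -> v2
Encoded: w2q4z1v2


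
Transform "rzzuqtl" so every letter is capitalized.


Input string: 'rzzuqtl'
Operation: convert each letter to uppercase
Mapping: 'r'->'R', 'z'->'Z', 'z'->'Z', 'u'->'U', 'q'->'Q', 't'->'T', 'l'->'L'
Result: RZZUQTL


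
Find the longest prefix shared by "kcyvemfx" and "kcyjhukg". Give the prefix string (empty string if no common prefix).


String 1: 'kcyvemfx'
String 2: 'kcyjhukg'
Compare position by position:
pos 0: 'k' vs 'k' match
pos 1: 'c' vs 'c' match
pos 2: 'y' vs 'y' match
pos 3: 'v' vs 'j' differ -> stop
Longest common prefix: "kcy" (length 3)


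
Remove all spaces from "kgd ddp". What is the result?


Input string: 'kgd ddp'
Operation: remove all spaces
Words: 'kgd', 'ddp'
Join without spaces: kgdddp


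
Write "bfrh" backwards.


Input string: 'bfrh'
Operation: reverse character order
Original order: 'b' -> 'f' -> 'r' -> 'h'
Reversed order: 'h' -> 'r' -> 'f' -> 'b'
Result: hrfb


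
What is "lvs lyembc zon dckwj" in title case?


Input string: 'lvs lyembc zon dckwj'
Operation: capitalize first letter of each word
Word transformations: 'lvs'->'Lvs', 'lyembc'->'Lyembc', 'zon'->'Zon', 'dckwj'->'Dckwj'
Result: Lvs Lyembc Zon Dckwj


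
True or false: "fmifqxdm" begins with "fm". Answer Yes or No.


Input string: 'fmifqxdm'
Prefix to check: 'fm'
First 2 characters of input: 'fm'
Match: True
Result: Yes


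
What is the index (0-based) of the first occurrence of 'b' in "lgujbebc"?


Input string: 'lgujbebc'
Target: 'b'
Scanning left to right: s[0]='l', s[1]='g', s[2]='u', s[3]='j', s[4]='b'
First match at index: 4


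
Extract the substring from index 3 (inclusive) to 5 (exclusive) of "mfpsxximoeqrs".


Input string: 'mfpsxximoeqrs'
Operation: slice [3:5]
Extract characters: s[3]='s', s[4]='x'
Result: sx


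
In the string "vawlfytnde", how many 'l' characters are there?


Input string: 'vawlfytnde'
Target character: 'l'
Scan each position: s[3]='l'
Matches found at indices: 3
Total: 1


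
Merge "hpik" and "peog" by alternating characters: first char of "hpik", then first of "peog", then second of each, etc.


String 1: 'hpik'
String 2: 'peog'
Operation: alternate characters
Pairs: 'h'+'p', 'p'+'e', 'i'+'o', 'k'+'g'
Result: hppeiokg


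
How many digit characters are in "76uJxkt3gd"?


Input string: '76uJxkt3gd'
Operation: count digit characters (0-9)
Scan: '7'(digit), '6'(digit), 'u', 'J', 'x', 'k', 't', '3'(digit), 'g', 'd'
Digits found: 3
Result: 3


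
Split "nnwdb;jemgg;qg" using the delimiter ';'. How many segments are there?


Input string: 'nnwdb;jemgg;qg'
Delimiter: ';'
Split result: 'nnwdb', 'jemgg', 'qg'
Number of parts: 3


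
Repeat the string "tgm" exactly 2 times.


Input string: 'tgm'
Operation: repeat 2 times
Concatenation: 'tgm' + 'tgm'
Result: tgmtgm


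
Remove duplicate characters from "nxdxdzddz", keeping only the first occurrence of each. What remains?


Input: 'nxdxdzddz'
Operation: keep first occurrence of each character
Scan: s[0]='n' new -> keep; s[1]='x' new -> keep; s[2]='d' new -> keep; s[3]='x' seen -> skip; s[4]='d' seen -> skip; s[5]='z' new -> keep; s[6]='d' seen -> skip; s[7]='d' seen -> skip; s[8]='z' seen -> skip
Result: nxdz


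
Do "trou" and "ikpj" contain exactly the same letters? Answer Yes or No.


String 1: 'trou' -> sorted: 'ortu'
String 2: 'ikpj' -> sorted: 'ijkp'
Compare sorted forms: 'ortu' != 'ijkp'
Anagram: No


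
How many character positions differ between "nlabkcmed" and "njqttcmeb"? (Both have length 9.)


String 1: 'nlabkcmed'
String 2: 'njqttcmeb'
Compare each position: pos 0: 'n'=='n', pos 1: 'l'!='j', pos 2: 'a'!='q', pos 3: 'b'!='t', pos 4: 'k'!='t', pos 5: 'c'=='c', pos 6: 'm'=='m', pos 7: 'e'=='e', pos 8: 'd'!='b'
Differing positions: 5
Hamming distance: 5


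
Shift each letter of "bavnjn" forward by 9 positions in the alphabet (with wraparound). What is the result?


Input: 'bavnjn', shift = 9
Operation: for each letter, (position + 9) mod 26
Mapping: 'b'(1+9=10)->'k', 'a'(0+9=9)->'j', 'v'(21+9=30, 30 mod 26=4)->'e', 'n'(13+9=22)->'w', 'j'(9+9=18)->'s', 'n'(13+9=22)->'w'
Result: kjewsw


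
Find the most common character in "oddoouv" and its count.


Input: 'oddoouv'
Operation: tally each character
Counts: 'd':2, 'o':3, 'u':1, 'v':1
Maximum: 'o' appears 3 times


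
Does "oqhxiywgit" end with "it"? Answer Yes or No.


Input string: 'oqhxiywgit'
Suffix to check: 'it'
Last 2 characters of input: 'it'
Match: True
Result: Yes


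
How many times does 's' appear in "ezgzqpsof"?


Input string: 'ezgzqpsof'
Target character: 's'
Scan each position: s[6]='s'
Matches found at indices: 6
Total: 1


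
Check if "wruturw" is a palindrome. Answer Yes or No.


Input string: 'wruturw'
Reversed: 'wruturw'
Compare pairs: s[0]='w' vs s[6]='w' (match), s[1]='r' vs s[5]='r' (match), s[2]='u' vs s[4]='u' (match)
Palindrome: Yes


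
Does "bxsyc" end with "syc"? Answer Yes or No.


Input string: 'bxsyc'
Suffix to check: 'syc'
Last 3 characters of input: 'syc'
Match: True
Result: Yes


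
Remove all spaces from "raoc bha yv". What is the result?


Input string: 'raoc bha yv'
Operation: remove all spaces
Words: 'raoc', 'bha', 'yv'
Join without spaces: raocbhayv
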